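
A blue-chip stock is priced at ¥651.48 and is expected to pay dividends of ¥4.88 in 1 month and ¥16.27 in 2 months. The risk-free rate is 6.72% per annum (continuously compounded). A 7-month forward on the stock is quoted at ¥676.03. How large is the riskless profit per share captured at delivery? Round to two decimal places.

PV(dividends) I = 4.88·e^(−0.0672·1/12) + 16.27·e^(−0.0672·2/12) = 20.9415
Fair forward F* = (S − I)·e^(rT) = (651.48 − 20.9415)·e^0.039200 = 630.5385 × 1.039978 = 655.7462
Market ¥676.03 > fair 655.7462: forward overpriced → cash-and-carry (borrow at r, buy the stock and collect the dividends, short the forward).
Profit at T = |F_mkt − F*| = |676.03 − 655.7462| = ¥20.28 per share

¥20.28 per share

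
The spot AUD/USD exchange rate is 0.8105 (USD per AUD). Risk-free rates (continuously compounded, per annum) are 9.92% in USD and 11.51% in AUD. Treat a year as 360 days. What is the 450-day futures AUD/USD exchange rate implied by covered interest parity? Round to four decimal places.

0.7946

F = S·e^((r_USD − r_AUD)T) = 0.8105 · e^((0.0992 − 0.1151) × 450/360)
= 0.8105 · e^-0.019875 = 0.8105 × 0.980321
F = 0.7946 USD per AUD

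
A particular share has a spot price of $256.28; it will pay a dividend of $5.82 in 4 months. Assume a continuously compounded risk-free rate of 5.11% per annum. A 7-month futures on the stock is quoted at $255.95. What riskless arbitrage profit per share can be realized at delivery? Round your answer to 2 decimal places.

$2.19 per share

PV(dividends) I = 5.82·e^(−0.0511·4/12) = 5.7217
Fair futures F* = (S − I)·e^(rT) = (256.28 − 5.7217)·e^0.029808 = 250.5583 × 1.030257 = 258.1394
Market $255.95 < fair 258.1394: forward underpriced → reverse cash-and-carry (short the stock, invest proceeds at r, pay the dividends, go long the forward).
Profit at T = |F_mkt − F*| = |255.95 − 258.1394| = $2.19 per share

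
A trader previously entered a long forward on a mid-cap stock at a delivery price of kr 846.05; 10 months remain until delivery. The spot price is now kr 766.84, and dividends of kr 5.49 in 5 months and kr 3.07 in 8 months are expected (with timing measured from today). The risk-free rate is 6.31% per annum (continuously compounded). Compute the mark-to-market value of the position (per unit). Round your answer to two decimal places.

-kr 44.16

PV(remaining dividends) I = 5.49·e^(−0.0631·5/12) + 3.07·e^(−0.0631·8/12) = 8.2911
Current forward F = (S − I)·e^(rT) = (766.84 − 8.2911)·e^(0.0631·10/12) = 758.5489 × 1.053990 = 799.5030
Value (long) = (F − K)·e^(−rT) = (799.5030 − 846.05) × 0.948775 = -44.1626
Value = -kr 44.16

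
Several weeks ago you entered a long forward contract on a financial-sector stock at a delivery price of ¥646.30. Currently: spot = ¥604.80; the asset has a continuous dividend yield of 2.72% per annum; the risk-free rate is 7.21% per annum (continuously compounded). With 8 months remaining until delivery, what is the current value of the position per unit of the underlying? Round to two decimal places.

-¥22.04

Current fair forward for the remaining 8 months: F = S·e^((r − q)·T), (r − q) = 0.0721 − 0.0272 = 0.0449
F = 604.80 · e^(0.0449 × 8/12) = 604.80 × 1.030386 = 623.1775
Value of long forward = (F − K)·e^(−rT) = (623.1775 − 646.30) · e^(−0.0721·8/12)
= -23.1225 × 0.953070 = -22.04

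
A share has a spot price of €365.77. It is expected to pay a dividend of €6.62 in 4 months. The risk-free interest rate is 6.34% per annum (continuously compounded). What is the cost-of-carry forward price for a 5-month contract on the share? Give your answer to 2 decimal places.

€368.91

PV(dividends) I = 6.62·e^(−0.0634·4/12)
I = 6.4816
F = (S − I)·e^(rT) = (365.77 − 6.4816) · e^(0.0634·5/12)
= 359.2884 · e^0.026417 = 359.2884 × 1.026769 = €368.91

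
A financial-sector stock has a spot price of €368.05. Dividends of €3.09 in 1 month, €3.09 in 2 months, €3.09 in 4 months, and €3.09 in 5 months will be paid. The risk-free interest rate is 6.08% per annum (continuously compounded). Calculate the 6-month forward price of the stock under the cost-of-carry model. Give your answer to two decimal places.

PV(dividends) I = 3.09·e^(−0.0608·1/12) + 3.09·e^(−0.0608·2/12) + 3.09·e^(−0.0608·4/12) + 3.09·e^(−0.0608·5/12)
I = 3.0744 + 3.0588 + 3.0280 + 3.0127 = 12.1739
F = (S − I)·e^(rT) = (368.05 − 12.1739) · e^(0.0608·6/12)
= 355.8761 · e^0.030400 = 355.8761 × 1.030867 = €366.86

€366.86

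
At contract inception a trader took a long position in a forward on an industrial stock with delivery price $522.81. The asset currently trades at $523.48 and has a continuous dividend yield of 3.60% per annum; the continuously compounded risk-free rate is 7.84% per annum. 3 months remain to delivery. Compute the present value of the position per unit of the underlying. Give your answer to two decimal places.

Current fair forward for the remaining 3 months: F = S·e^((r − q)·T), (r − q) = 0.0784 − 0.0360 = 0.0424
F = 523.48 · e^(0.0424 × 3/12) = 523.48 × 1.010656 = 529.0582
Value of long forward = (F − K)·e^(−rT) = (529.0582 − 522.81) · e^(−0.0784·3/12)
= 6.2482 × 0.980591 = 6.13

$6.13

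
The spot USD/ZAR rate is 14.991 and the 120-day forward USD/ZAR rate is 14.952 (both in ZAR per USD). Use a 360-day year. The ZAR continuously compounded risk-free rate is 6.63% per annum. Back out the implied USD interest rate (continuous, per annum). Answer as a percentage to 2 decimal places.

7.41%

F = S·e^((r_ZAR − r_USD)T) ⇒ r_USD = r_ZAR − ln(F/S)/T
ln(14.952/14.991) = -0.002605; /(120/360) = -0.007815
r_USD = 0.0663 + 0.007815 = 0.074115
r_USD = 7.41%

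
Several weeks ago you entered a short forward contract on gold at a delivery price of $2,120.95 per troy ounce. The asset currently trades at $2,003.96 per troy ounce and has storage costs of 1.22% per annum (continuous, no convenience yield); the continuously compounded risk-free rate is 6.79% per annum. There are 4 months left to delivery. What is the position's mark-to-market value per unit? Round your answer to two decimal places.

$61.36 per troy ounce

Current fair forward for the remaining 4 months: F = S·e^((r + u)·T), (r + u) = 0.0679 + 0.0122 = 0.0801
F = 2003.96 · e^(0.0801 × 4/12) = 2003.96 × 1.02705964 = 2058.1864
Value of long forward = (F − K)·e^(−rT) = (2058.1864 − 2120.95) · e^(−0.0679·4/12)
= -62.7636 × 0.97762088 = -61.36
Short position value = −(long value) = $61.36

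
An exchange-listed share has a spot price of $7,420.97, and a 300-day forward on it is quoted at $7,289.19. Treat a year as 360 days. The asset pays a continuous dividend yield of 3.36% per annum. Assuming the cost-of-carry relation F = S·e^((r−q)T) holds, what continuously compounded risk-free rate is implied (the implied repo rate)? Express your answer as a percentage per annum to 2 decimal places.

1.21%

From F = S·e^((r−q)T): (r − q) = ln(F/S)/T
ln(7289.19/7420.97) = ln(0.982242) = -0.017918
(r − q) = -0.017918 / (300/360) = -0.021502
r = ln(F/S)/T + q = -0.021502 + 0.0336 = 0.012098
r = 1.21%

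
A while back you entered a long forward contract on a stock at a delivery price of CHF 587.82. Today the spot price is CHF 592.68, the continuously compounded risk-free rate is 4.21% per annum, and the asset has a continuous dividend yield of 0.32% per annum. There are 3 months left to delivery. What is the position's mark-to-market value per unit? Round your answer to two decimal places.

Current fair forward for the remaining 3 months: F = S·e^((r − q)·T), (r − q) = 0.0421 − 0.0032 = 0.0389
F = 592.68 · e^(0.0389 × 3/12) = 592.68 × 1.009772 = 598.4717
Value of long forward = (F − K)·e^(−rT) = (598.4717 − 587.82) · e^(−0.0421·3/12)
= 10.6517 × 0.989530 = 10.54

CHF 10.54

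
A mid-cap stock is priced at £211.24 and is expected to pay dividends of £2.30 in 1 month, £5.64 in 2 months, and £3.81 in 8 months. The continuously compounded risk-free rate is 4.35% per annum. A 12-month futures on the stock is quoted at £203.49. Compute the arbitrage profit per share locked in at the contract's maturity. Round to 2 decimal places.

£5.03 per share

PV(dividends) I = 2.30·e^(−0.0435·1/12) + 5.64·e^(−0.0435·2/12) + 3.81·e^(−0.0435·8/12) = 11.5920
Fair futures F* = (S − I)·e^(rT) = (211.24 − 11.5920)·e^0.043500 = 199.6480 × 1.044460 = 208.5244
Market £203.49 < fair 208.5244: forward underpriced → reverse cash-and-carry (short the stock, invest proceeds at r, pay the dividends, go long the forward).
Profit at T = |F_mkt − F*| = |203.49 − 208.5244| = £5.03 per share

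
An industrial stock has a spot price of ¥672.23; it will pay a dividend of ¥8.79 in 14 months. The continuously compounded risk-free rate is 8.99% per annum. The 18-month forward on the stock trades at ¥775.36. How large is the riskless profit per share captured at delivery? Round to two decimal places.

PV(dividends) I = 8.79·e^(−0.0899·14/12) = 7.9148
Fair forward F* = (S − I)·e^(rT) = (672.23 − 7.9148)·e^0.134850 = 664.3152 × 1.144365 = 760.2191
Market ¥775.36 > fair 760.2191: forward overpriced → cash-and-carry (borrow at r, buy the stock and collect the dividends, short the forward).
Profit at T = |F_mkt − F*| = |775.36 − 760.2191| = ¥15.14 per share

¥15.14 per share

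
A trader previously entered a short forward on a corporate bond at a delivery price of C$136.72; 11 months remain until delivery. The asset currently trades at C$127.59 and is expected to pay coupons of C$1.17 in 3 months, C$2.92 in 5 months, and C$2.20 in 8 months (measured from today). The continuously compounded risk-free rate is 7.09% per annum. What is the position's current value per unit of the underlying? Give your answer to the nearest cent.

C$6.61

PV(remaining coupons) I = 1.17·e^(−0.0709·3/12) + 2.92·e^(−0.0709·5/12) + 2.20·e^(−0.0709·8/12) = 6.0829
Current forward F = (S − I)·e^(rT) = (127.59 − 6.0829)·e^(0.0709·11/12) = 121.5071 × 1.067150 = 129.6663
Value (long) = (F − K)·e^(−rT) = (129.6663 − 136.72) × 0.937075 = -6.6098
Short position value = −(long value) = C$6.61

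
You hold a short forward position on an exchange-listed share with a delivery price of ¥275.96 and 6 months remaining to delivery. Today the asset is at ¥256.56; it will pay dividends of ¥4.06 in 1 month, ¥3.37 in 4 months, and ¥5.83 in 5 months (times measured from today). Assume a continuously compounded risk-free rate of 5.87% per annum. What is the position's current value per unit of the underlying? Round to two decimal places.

PV(remaining dividends) I = 4.06·e^(−0.0587·1/12) + 3.37·e^(−0.0587·4/12) + 5.83·e^(−0.0587·5/12) = 13.0340
Current forward F = (S − I)·e^(rT) = (256.56 − 13.0340)·e^(0.0587·6/12) = 243.5260 × 1.029785 = 250.7794
Value (long) = (F − K)·e^(−rT) = (250.7794 − 275.96) × 0.971077 = -24.4523
Short position value = −(long value) = ¥24.45

¥24.45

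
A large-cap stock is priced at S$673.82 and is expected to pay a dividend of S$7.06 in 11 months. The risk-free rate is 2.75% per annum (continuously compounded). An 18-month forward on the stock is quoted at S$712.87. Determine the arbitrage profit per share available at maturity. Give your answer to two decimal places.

PV(dividends) I = 7.06·e^(−0.0275·11/12) = 6.8843
Fair forward F* = (S − I)·e^(rT) = (673.82 − 6.8843)·e^0.041250 = 666.9357 × 1.042113 = 695.0224
Market S$712.87 > fair 695.0224: forward overpriced → cash-and-carry (borrow at r, buy the stock and collect the dividends, short the forward).
Profit at T = |F_mkt − F*| = |712.87 − 695.0224| = S$17.85 per share

S$17.85 per share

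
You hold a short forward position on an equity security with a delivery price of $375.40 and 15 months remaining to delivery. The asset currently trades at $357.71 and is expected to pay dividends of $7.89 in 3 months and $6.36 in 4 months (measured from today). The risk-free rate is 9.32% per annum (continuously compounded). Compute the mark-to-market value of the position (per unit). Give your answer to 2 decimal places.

PV(remaining dividends) I = 7.89·e^(−0.0932·3/12) + 6.36·e^(−0.0932·4/12) = 13.8737
Current forward F = (S − I)·e^(rT) = (357.71 − 13.8737)·e^(0.0932·15/12) = 343.8363 × 1.123558 = 386.3200
Value (long) = (F − K)·e^(−rT) = (386.3200 − 375.40) × 0.890030 = 9.7191
Short position value = −(long value) = -$9.72

-$9.72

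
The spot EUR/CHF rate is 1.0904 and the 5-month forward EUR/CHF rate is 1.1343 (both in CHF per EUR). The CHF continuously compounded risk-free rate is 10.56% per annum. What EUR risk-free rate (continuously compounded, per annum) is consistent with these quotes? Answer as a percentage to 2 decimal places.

F = S·e^((r_CHF − r_EUR)T) ⇒ r_EUR = r_CHF − ln(F/S)/T
ln(1.1343/1.0904) = 0.039471; /(5/12) = 0.094730
r_EUR = 0.1056 − 0.094730 = 0.010870
r_EUR = 1.09%

1.09%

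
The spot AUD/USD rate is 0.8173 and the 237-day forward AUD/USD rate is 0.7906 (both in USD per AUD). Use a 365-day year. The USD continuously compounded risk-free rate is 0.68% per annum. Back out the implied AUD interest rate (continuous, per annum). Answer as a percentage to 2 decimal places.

F = S·e^((r_USD − r_AUD)T) ⇒ r_AUD = r_USD − ln(F/S)/T
ln(0.7906/0.8173) = -0.033214; /(237/365) = -0.051152
r_AUD = 0.0068 + 0.051152 = 0.057952
r_AUD = 5.80%

5.80%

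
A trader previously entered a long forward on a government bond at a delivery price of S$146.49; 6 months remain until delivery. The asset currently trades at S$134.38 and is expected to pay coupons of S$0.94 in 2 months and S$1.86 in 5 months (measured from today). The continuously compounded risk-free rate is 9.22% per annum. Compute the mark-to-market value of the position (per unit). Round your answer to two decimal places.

-S$8.23

PV(remaining coupons) I = 0.94·e^(−0.0922·2/12) + 1.86·e^(−0.0922·5/12) = 2.7156
Current forward F = (S − I)·e^(rT) = (134.38 − 2.7156)·e^(0.0922·6/12) = 131.6644 × 1.047179 = 137.8762
Value (long) = (F − K)·e^(−rT) = (137.8762 − 146.49) × 0.954946 = -8.2257
Value = -S$8.23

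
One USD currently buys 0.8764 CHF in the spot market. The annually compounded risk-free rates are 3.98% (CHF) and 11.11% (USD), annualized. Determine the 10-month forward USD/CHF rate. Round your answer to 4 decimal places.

0.8293

By covered interest parity, F = S · (1+r_CHF)^T / (1+r_USD)^T
= 0.8764 × 1.033058 / 1.091761 = 0.8764 × 0.946231
F = 0.8293 CHF per USD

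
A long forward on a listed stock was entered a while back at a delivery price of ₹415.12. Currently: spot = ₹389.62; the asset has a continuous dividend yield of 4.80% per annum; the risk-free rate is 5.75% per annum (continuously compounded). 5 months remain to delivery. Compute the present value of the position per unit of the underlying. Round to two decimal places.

-₹23.39

Current fair forward for the remaining 5 months: F = S·e^((r − q)·T), (r − q) = 0.0575 − 0.0480 = 0.0095
F = 389.62 · e^(0.0095 × 5/12) = 389.62 × 1.003966 = 391.1652
Value of long forward = (F − K)·e^(−rT) = (391.1652 − 415.12) · e^(−0.0575·5/12)
= -23.9548 × 0.976326 = -23.39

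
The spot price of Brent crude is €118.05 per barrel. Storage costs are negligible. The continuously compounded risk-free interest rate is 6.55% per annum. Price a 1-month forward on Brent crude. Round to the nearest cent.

€118.70 per barrel

F = S·e^(rT) = 118.05 · e^(0.0655 × 1/12) = 118.05 · e^0.005458
= 118.05 × 1.005473 = €118.70 per barrel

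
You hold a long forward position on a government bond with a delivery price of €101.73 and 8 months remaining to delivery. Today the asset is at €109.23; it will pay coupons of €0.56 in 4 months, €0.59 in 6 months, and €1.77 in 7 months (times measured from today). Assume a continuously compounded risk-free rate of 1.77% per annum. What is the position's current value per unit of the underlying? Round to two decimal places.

PV(remaining coupons) I = 0.56·e^(−0.0177·4/12) + 0.59·e^(−0.0177·6/12) + 1.77·e^(−0.0177·7/12) = 2.8933
Current forward F = (S − I)·e^(rT) = (109.23 − 2.8933)·e^(0.0177·8/12) = 106.3367 × 1.011870 = 107.5989
Value (long) = (F − K)·e^(−rT) = (107.5989 − 101.73) × 0.988269 = 5.8001
Value = €5.80

€5.80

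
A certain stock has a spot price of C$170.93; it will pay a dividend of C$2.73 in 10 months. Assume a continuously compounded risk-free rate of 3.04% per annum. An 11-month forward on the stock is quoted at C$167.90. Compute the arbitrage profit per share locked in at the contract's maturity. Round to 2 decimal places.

PV(dividends) I = 2.73·e^(−0.0304·10/12) = 2.6617
Fair forward F* = (S − I)·e^(rT) = (170.93 − 2.6617)·e^0.027867 = 168.2683 × 1.028259 = 173.0234
Market C$167.90 < fair 173.0234: forward underpriced → reverse cash-and-carry (short the stock, invest proceeds at r, pay the dividends, go long the forward).
Profit at T = |F_mkt − F*| = |167.90 − 173.0234| = C$5.12 per share

C$5.12 per share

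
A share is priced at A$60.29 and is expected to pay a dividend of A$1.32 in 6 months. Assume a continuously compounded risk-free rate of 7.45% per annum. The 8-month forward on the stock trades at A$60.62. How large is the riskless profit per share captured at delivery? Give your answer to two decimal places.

PV(dividends) I = 1.32·e^(−0.0745·6/12) = 1.2717
Fair forward F* = (S − I)·e^(rT) = (60.29 − 1.2717)·e^0.049667 = 59.0183 × 1.050921 = 62.0236
Market A$60.62 < fair 62.0236: forward underpriced → reverse cash-and-carry (short the stock, invest proceeds at r, pay the dividends, go long the forward).
Profit at T = |F_mkt − F*| = |60.62 − 62.0236| = A$1.40 per share

A$1.40 per share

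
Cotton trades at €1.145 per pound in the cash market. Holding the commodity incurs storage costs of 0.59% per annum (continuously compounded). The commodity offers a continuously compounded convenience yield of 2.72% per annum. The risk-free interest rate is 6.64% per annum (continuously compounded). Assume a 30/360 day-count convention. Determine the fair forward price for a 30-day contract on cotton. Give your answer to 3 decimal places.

€1.149 per pound

Net carry = r + u − y = 0.0664 + 0.0059 − 0.0272 = 0.0451
F = S·e^((r+u−y)T) = 1.145 · e^(0.0451 × 30/360) = 1.145 · e^0.003758
= 1.145 × 1.003765 = €1.149 per pound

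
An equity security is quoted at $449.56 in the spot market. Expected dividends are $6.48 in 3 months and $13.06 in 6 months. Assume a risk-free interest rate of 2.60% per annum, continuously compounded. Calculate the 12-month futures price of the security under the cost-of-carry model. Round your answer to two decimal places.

$441.56

PV(dividends) I = 6.48·e^(−0.0260·3/12) + 13.06·e^(−0.0260·6/12)
I = 6.4380 + 12.8913 = 19.3293
F = (S − I)·e^(rT) = (449.56 − 19.3293) · e^(0.0260·12/12)
= 430.2307 · e^0.026000 = 430.2307 × 1.026341 = $441.56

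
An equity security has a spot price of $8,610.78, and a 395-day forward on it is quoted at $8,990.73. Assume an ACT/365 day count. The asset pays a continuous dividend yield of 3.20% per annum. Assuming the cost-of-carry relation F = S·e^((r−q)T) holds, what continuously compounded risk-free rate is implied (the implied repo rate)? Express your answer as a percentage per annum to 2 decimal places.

7.19%

From F = S·e^((r−q)T): (r − q) = ln(F/S)/T
ln(8990.73/8610.78) = ln(1.044125) = 0.043179
(r − q) = 0.043179 / (395/365) = 0.039900
r = ln(F/S)/T + q = 0.039900 + 0.0320 = 0.071900
r = 7.19%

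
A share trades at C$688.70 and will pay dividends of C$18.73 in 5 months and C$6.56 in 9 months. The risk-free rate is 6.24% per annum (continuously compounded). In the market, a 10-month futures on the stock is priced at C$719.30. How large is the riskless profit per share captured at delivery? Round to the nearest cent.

C$19.66 per share

PV(dividends) I = 18.73·e^(−0.0624·5/12) + 6.56·e^(−0.0624·9/12) = 24.5094
Fair futures F* = (S − I)·e^(rT) = (688.70 − 24.5094)·e^0.052000 = 664.1906 × 1.053376 = 699.6424
Market C$719.30 > fair 699.6424: forward overpriced → cash-and-carry (borrow at r, buy the stock and collect the dividends, short the forward).
Profit at T = |F_mkt − F*| = |719.30 − 699.6424| = C$19.66 per share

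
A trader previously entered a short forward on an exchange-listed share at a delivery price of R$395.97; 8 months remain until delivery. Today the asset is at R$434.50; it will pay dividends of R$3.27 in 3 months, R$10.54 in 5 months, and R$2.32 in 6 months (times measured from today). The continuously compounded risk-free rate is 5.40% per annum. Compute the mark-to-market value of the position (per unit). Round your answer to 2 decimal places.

PV(remaining dividends) I = 3.27·e^(−0.0540·3/12) + 10.54·e^(−0.0540·5/12) + 2.32·e^(−0.0540·6/12) = 15.7898
Current forward F = (S − I)·e^(rT) = (434.50 − 15.7898)·e^(0.0540·8/12) = 418.7102 × 1.036656 = 434.0584
Value (long) = (F − K)·e^(−rT) = (434.0584 − 395.97) × 0.964640 = 36.7416
Short position value = −(long value) = -R$36.74

-R$36.74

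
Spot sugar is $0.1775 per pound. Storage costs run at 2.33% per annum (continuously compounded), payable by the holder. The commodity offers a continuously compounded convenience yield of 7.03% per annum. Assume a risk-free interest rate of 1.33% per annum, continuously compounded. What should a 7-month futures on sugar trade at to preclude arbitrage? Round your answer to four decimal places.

Net carry = r + u − y = 0.0133 + 0.0233 − 0.0703 = -0.0337
F = S·e^((r+u−y)T) = 0.1775 · e^(-0.0337 × 7/12) = 0.1775 · e^-0.019658
= 0.1775 × 0.980534 = $0.1740 per pound

$0.1740 per pound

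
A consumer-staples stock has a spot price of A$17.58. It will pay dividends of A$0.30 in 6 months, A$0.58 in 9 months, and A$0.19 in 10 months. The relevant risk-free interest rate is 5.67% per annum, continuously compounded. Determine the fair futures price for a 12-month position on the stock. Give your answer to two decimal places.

A$17.52

PV(dividends) I = 0.30·e^(−0.0567·6/12) + 0.58·e^(−0.0567·9/12) + 0.19·e^(−0.0567·10/12)
I = 0.2916 + 0.5559 + 0.1812 = 1.0287
F = (S − I)·e^(rT) = (17.58 − 1.0287) · e^(0.0567·12/12)
= 16.5513 · e^0.056700 = 16.5513 × 1.058338 = A$17.52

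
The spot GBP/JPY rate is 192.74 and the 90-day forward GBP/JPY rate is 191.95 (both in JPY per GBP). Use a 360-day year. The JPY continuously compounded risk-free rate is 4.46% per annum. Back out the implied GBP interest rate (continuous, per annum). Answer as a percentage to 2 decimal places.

F = S·e^((r_JPY − r_GBP)T) ⇒ r_GBP = r_JPY − ln(F/S)/T
ln(191.95/192.74) = -0.004107; /(90/360) = -0.016428
r_GBP = 0.0446 + 0.016428 = 0.061028
r_GBP = 6.10%

6.10%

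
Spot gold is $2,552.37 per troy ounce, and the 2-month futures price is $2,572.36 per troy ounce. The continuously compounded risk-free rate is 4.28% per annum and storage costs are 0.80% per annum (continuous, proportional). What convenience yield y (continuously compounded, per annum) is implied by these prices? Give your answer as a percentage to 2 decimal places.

0.40%

F = S·e^((r+u−y)T) ⇒ (r+u−y) = ln(F/S)/T
ln(2572.36/2552.37) = 0.007801; /T ⇒ 0.046806
y = r + u − ln(F/S)/T = 0.0428 + 0.0080 − 0.046806 = 0.003994
y = 0.40%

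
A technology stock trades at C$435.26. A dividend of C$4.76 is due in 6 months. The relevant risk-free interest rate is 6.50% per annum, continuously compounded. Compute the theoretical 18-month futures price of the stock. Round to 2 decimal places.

C$474.76

PV(dividends) I = 4.76·e^(−0.0650·6/12)
I = 4.6078
F = (S − I)·e^(rT) = (435.26 − 4.6078) · e^(0.0650·18/12)
= 430.6522 · e^0.097500 = 430.6522 × 1.102411 = C$474.76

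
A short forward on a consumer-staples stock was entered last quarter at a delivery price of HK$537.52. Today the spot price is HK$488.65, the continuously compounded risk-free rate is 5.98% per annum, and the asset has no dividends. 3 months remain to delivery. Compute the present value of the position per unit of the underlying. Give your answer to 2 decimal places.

Current fair forward for the remaining 3 months: F = S·e^(r·T), r = 0.0598
F = 488.65 · e^(0.0598 × 3/12) = 488.65 × 1.015062 = 496.0100
Value of long forward = (F − K)·e^(−rT) = (496.0100 − 537.52) · e^(−0.0598·3/12)
= -41.5100 × 0.985161 = -40.89
Short position value = −(long value) = HK$40.89

HK$40.89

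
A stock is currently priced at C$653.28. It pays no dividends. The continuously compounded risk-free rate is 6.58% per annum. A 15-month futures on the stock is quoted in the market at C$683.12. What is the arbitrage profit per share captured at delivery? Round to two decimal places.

C$26.16 per share

Fair futures: F* = S·e^(carry·T), with carry = r = 0.0658
F* = 653.28 · e^(0.0658 × 15/12) = 653.28 · e^0.082250 = 653.28 × 1.085727 = C$709.2837
Market C$683.12 < fair C$709.2837: forward underpriced → reverse cash-and-carry (short spot, go long the forward).
At maturity, profit = |F_mkt − F*| = |683.12 − 709.2837| = C$26.16 per share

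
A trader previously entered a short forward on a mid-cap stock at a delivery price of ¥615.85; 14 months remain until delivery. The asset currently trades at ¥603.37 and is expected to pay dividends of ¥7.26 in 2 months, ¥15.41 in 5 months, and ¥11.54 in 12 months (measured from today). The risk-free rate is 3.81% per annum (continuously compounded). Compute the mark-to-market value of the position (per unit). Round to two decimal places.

PV(remaining dividends) I = 7.26·e^(−0.0381·2/12) + 15.41·e^(−0.0381·5/12) + 11.54·e^(−0.0381·12/12) = 33.4899
Current forward F = (S − I)·e^(rT) = (603.37 − 33.4899)·e^(0.0381·14/12) = 569.8801 × 1.045453 = 595.7829
Value (long) = (F − K)·e^(−rT) = (595.7829 − 615.85) × 0.956523 = -19.1946
Short position value = −(long value) = ¥19.19

¥19.19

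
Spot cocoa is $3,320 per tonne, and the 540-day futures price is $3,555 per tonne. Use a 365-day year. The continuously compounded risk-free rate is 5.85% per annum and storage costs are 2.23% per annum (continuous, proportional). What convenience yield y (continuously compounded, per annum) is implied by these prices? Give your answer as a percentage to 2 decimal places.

3.46%

F = S·e^((r+u−y)T) ⇒ (r+u−y) = ln(F/S)/T
ln(3555/3320) = 0.068390; /T ⇒ 0.046227
y = r + u − ln(F/S)/T = 0.0585 + 0.0223 − 0.046227 = 0.034573
y = 3.46%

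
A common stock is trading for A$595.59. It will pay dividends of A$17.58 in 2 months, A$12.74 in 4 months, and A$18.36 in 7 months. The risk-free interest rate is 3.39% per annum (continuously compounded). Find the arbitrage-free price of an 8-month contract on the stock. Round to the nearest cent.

A$560.03

PV(dividends) I = 17.58·e^(−0.0339·2/12) + 12.74·e^(−0.0339·4/12) + 18.36·e^(−0.0339·7/12)
I = 17.4810 + 12.5968 + 18.0005 = 48.0783
F = (S − I)·e^(rT) = (595.59 − 48.0783) · e^(0.0339·8/12)
= 547.5117 · e^0.022600 = 547.5117 × 1.022857 = A$560.03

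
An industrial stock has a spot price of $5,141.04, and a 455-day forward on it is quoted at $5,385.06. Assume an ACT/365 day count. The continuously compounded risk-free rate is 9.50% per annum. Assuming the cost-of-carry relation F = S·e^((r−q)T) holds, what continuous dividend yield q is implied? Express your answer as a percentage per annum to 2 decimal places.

5.78%

From F = S·e^((r−q)T): (r − q) = ln(F/S)/T
ln(5385.06/5141.04) = ln(1.047465) = 0.046373
(r − q) = 0.046373 / (455/365) = 0.037200
q = r − ln(F/S)/T = 0.0950 − 0.037200 = 0.057800
q = 5.78%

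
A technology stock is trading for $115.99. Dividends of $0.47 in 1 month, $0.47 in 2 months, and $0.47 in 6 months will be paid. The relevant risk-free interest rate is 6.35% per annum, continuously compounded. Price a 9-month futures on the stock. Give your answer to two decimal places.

PV(dividends) I = 0.47·e^(−0.0635·1/12) + 0.47·e^(−0.0635·2/12) + 0.47·e^(−0.0635·6/12)
I = 0.4675 + 0.4651 + 0.4553 = 1.3879
F = (S − I)·e^(rT) = (115.99 − 1.3879) · e^(0.0635·9/12)
= 114.6021 · e^0.047625 = 114.6021 × 1.048777 = $120.19

$120.19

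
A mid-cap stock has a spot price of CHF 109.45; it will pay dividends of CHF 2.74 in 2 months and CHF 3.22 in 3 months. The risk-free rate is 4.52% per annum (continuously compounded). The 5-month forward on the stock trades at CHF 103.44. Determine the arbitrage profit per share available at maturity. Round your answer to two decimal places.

PV(dividends) I = 2.74·e^(−0.0452·2/12) + 3.22·e^(−0.0452·3/12) = 5.9033
Fair forward F* = (S − I)·e^(rT) = (109.45 − 5.9033)·e^0.018833 = 103.5467 × 1.019011 = 105.5152
Market CHF 103.44 < fair 105.5152: forward underpriced → reverse cash-and-carry (short the stock, invest proceeds at r, pay the dividends, go long the forward).
Profit at T = |F_mkt − F*| = |103.44 − 105.5152| = CHF 2.08 per share

CHF 2.08 per share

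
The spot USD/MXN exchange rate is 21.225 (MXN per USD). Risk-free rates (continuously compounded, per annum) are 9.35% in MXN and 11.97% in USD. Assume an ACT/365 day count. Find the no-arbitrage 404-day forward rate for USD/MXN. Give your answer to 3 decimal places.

F = S·e^((r_MXN − r_USD)T) = 21.225 · e^((0.0935 − 0.1197) × 404/365)
= 21.225 · e^-0.028999 = 21.225 × 0.971417
F = 20.618 MXN per USD

20.618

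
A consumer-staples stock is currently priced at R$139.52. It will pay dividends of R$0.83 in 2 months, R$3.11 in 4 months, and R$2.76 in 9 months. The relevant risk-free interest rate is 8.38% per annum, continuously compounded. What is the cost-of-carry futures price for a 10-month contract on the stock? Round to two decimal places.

PV(dividends) I = 0.83·e^(−0.0838·2/12) + 3.11·e^(−0.0838·4/12) + 2.76·e^(−0.0838·9/12)
I = 0.8185 + 3.0243 + 2.5919 = 6.4347
F = (S − I)·e^(rT) = (139.52 − 6.4347) · e^(0.0838·10/12)
= 133.0853 · e^0.069833 = 133.0853 × 1.072329 = R$142.71

R$142.71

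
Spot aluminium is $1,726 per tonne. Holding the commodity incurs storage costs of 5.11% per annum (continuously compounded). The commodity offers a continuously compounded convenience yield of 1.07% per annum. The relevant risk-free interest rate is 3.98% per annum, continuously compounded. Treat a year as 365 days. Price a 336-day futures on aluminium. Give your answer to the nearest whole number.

$1,858 per tonne

Net carry = r + u − y = 0.0398 + 0.0511 − 0.0107 = 0.0802
F = S·e^((r+u−y)T) = 1726 · e^(0.0802 × 336/365) = 1726 · e^0.073828
= 1726 × 1.076622 = $1,858 per tonne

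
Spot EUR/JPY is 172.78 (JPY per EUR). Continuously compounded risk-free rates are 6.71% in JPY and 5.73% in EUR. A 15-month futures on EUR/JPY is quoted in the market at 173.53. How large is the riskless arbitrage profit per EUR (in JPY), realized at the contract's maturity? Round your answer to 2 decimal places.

1.38 per EUR (in JPY)

Fair futures: F* = S·e^(carry·T), with carry = (r_JPY − r_EUR) = 0.0671 − 0.0573 = 0.0098
F* = 172.78 · e^(0.0098 × 15/12) = 172.78 · e^0.012250 = 172.78 × 1.012325 = 174.9095
Market 173.53 < fair 174.9095: forward underpriced → reverse cash-and-carry (short spot, go long the forward).
At maturity, profit = |F_mkt − F*| = |173.53 − 174.9095| = 1.38 per EUR (in JPY)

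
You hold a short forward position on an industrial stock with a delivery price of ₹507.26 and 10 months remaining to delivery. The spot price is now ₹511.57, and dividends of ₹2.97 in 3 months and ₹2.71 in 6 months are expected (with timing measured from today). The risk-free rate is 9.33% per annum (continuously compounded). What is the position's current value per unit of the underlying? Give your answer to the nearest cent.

-₹36.77

PV(remaining dividends) I = 2.97·e^(−0.0933·3/12) + 2.71·e^(−0.0933·6/12) = 5.4880
Current forward F = (S − I)·e^(rT) = (511.57 − 5.4880)·e^(0.0933·10/12) = 506.0820 × 1.080852 = 546.9997
Value (long) = (F − K)·e^(−rT) = (546.9997 − 507.26) × 0.925196 = 36.7670
Short position value = −(long value) = -₹36.77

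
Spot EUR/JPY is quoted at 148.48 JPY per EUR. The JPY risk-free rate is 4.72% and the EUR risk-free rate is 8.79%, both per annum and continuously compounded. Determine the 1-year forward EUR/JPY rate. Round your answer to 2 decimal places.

F = S·e^((r_JPY − r_EUR)T) = 148.48 · e^((0.0472 − 0.0879) × 1)
= 148.48 · e^-0.040700 = 148.48 × 0.960117
F = 142.56 JPY per EUR

142.56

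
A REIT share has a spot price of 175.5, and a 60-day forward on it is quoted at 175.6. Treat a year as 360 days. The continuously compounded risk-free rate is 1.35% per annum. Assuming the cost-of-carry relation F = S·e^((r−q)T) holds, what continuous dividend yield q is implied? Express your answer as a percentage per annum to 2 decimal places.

From F = S·e^((r−q)T): (r − q) = ln(F/S)/T
ln(175.6/175.5) = ln(1.000570) = 0.000570
(r − q) = 0.000570 / (60/360) = 0.003420
q = r − ln(F/S)/T = 0.0135 − 0.003420 = 0.010080
q = 1.01%

1.01%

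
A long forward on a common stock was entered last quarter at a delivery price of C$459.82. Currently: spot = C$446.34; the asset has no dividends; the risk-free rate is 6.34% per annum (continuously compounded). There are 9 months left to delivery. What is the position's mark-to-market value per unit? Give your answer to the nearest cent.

Current fair forward for the remaining 9 months: F = S·e^(r·T), r = 0.0634
F = 446.34 · e^(0.0634 × 9/12) = 446.34 × 1.048699 = 468.0763
Value of long forward = (F − K)·e^(−rT) = (468.0763 − 459.82) · e^(−0.0634·9/12)
= 8.2563 × 0.953563 = 7.87

C$7.87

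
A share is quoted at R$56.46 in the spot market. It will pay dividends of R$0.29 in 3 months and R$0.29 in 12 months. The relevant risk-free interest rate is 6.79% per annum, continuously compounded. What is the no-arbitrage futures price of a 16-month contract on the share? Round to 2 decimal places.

R$61.20

PV(dividends) I = 0.29·e^(−0.0679·3/12) + 0.29·e^(−0.0679·12/12)
I = 0.2851 + 0.2710 = 0.5561
F = (S − I)·e^(rT) = (56.46 − 0.5561) · e^(0.0679·16/12)
= 55.9039 · e^0.090533 = 55.9039 × 1.094758 = R$61.20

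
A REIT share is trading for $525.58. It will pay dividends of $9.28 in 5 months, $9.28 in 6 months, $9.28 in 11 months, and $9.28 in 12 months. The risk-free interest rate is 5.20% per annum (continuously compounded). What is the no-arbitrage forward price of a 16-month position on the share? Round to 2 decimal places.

$524.96

PV(dividends) I = 9.28·e^(−0.0520·5/12) + 9.28·e^(−0.0520·6/12) + 9.28·e^(−0.0520·11/12) + 9.28·e^(−0.0520·12/12)
I = 9.0811 + 9.0418 + 8.8480 + 8.8098 = 35.7807
F = (S − I)·e^(rT) = (525.58 − 35.7807) · e^(0.0520·16/12)
= 489.7993 · e^0.069333 = 489.7993 × 1.071793 = $524.96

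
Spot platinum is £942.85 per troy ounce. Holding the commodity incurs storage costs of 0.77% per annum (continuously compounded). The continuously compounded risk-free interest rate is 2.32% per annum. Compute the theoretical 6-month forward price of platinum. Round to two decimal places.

Net carry = r + u − y = 0.0232 + 0.0077 − 0.0000 = 0.0309
F = S·e^((r+u−y)T) = 942.85 · e^(0.0309 × 6/12) = 942.85 · e^0.015450
= 942.85 × 1.015570 = £957.53 per troy ounce

£957.53 per troy ounce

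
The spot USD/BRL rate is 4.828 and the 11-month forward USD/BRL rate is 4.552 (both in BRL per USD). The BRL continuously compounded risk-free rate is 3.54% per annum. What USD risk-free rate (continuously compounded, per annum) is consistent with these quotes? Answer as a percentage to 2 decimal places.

9.96%

F = S·e^((r_BRL − r_USD)T) ⇒ r_USD = r_BRL − ln(F/S)/T
ln(4.552/4.828) = -0.058866; /(11/12) = -0.064217
r_USD = 0.0354 + 0.064217 = 0.099617
r_USD = 9.96%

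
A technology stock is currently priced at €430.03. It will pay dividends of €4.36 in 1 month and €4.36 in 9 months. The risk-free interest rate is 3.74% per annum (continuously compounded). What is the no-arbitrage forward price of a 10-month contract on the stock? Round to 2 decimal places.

PV(dividends) I = 4.36·e^(−0.0374·1/12) + 4.36·e^(−0.0374·9/12)
I = 4.3464 + 4.2394 = 8.5858
F = (S − I)·e^(rT) = (430.03 − 8.5858) · e^(0.0374·10/12)
= 421.4442 · e^0.031167 = 421.4442 × 1.031658 = €434.79

€434.79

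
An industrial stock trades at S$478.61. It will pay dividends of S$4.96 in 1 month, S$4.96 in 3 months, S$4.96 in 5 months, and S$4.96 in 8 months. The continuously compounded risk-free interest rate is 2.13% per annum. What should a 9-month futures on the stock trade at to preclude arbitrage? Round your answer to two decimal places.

PV(dividends) I = 4.96·e^(−0.0213·1/12) + 4.96·e^(−0.0213·3/12) + 4.96·e^(−0.0213·5/12) + 4.96·e^(−0.0213·8/12)
I = 4.9512 + 4.9337 + 4.9162 + 4.8901 = 19.6912
F = (S − I)·e^(rT) = (478.61 − 19.6912) · e^(0.0213·9/12)
= 458.9188 · e^0.015975 = 458.9188 × 1.016103 = S$466.31

S$466.31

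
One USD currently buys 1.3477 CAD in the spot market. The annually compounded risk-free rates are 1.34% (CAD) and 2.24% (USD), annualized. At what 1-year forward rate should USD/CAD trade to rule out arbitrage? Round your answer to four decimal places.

By covered interest parity, F = S · (1+r_CAD)^T / (1+r_USD)^T
= 1.3477 × 1.013400 / 1.022400 = 1.3477 × 0.991197
F = 1.3358 CAD per USD

1.3358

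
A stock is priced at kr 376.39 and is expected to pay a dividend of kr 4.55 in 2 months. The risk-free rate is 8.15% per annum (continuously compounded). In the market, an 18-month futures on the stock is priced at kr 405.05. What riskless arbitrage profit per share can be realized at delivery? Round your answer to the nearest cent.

PV(dividends) I = 4.55·e^(−0.0815·2/12) = 4.4886
Fair futures F* = (S − I)·e^(rT) = (376.39 − 4.4886)·e^0.122250 = 371.9014 × 1.130037 = 420.2623
Market kr 405.05 < fair 420.2623: forward underpriced → reverse cash-and-carry (short the stock, invest proceeds at r, pay the dividends, go long the forward).
Profit at T = |F_mkt − F*| = |405.05 − 420.2623| = kr 15.21 per share

kr 15.21 per share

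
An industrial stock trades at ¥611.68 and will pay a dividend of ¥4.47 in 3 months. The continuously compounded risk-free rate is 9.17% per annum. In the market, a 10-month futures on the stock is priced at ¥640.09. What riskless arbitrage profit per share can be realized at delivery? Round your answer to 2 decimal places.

PV(dividends) I = 4.47·e^(−0.0917·3/12) = 4.3687
Fair futures F* = (S − I)·e^(rT) = (611.68 − 4.3687)·e^0.076417 = 607.3113 × 1.079413 = 655.5397
Market ¥640.09 < fair 655.5397: forward underpriced → reverse cash-and-carry (short the stock, invest proceeds at r, pay the dividends, go long the forward).
Profit at T = |F_mkt − F*| = |640.09 − 655.5397| = ¥15.45 per share

¥15.45 per share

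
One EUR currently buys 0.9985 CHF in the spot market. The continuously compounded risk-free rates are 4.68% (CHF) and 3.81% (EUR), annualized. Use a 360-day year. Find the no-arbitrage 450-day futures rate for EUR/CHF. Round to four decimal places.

1.0094

F = S·e^((r_CHF − r_EUR)T) = 0.9985 · e^((0.0468 − 0.0381) × 450/360)
= 0.9985 · e^0.010875 = 0.9985 × 1.010934
F = 1.0094 CHF per EUR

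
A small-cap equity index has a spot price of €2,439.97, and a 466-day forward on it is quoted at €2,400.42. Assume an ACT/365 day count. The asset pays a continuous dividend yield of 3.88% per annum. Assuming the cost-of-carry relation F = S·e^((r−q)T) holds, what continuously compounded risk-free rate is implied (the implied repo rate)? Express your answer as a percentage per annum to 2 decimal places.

2.60%

From F = S·e^((r−q)T): (r − q) = ln(F/S)/T
ln(2400.42/2439.97) = ln(0.983791) = -0.016342
(r − q) = -0.016342 / (466/365) = -0.012800
r = ln(F/S)/T + q = -0.012800 + 0.0388 = 0.026000
r = 2.60%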